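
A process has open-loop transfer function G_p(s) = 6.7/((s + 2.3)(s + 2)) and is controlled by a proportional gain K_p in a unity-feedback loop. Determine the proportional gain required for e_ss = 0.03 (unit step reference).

For a type-0 loop with proportional control, e_ss = 1/(1 + K_p·G_p(0)).
G_p(0) = 1.457. Require 1/(1 + K_p·1.457) = 0.03, so 1 + 1.457·K_p = 33.33.
K_p = (33.33 − 1)/1.457 = 22.2.

K_p = 22.2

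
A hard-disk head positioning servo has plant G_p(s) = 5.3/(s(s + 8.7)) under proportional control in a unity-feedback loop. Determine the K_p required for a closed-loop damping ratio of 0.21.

Closed-loop characteristic equation: s² + 8.7s + K_p·5.3 = 0.
So ω_n = √(5.3K_p) and 2ζω_n = 8.7, giving ζ = 8.7/(2√(5.3K_p)).
Setting ζ = 0.21: √(5.3K_p) = 8.7/(2·0.21) = 20.71, so K_p = 429.1/5.3 = 81.

K_p = 81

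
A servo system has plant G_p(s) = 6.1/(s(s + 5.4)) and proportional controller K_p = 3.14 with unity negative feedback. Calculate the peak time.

The closed-loop denominator s² + 5.4s + 19.15 gives ω_n = √19.15 = 4.377 and ζ = 5.4/(2ω_n) = 0.6169.
Damped frequency ω_d = ω_n√(1−ζ²) = 3.444 rad/s, so peak time T_p = π/ω_d = 0.912 s.

T_p = 0.912 s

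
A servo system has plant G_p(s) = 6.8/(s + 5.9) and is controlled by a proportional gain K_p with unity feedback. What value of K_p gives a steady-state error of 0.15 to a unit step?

The loop is type 0, so e_ss(step) = 1/(1 + K_pos) with K_pos = K_p·G_p(0).
G_p(0) = 1.153. Require 1/(1 + K_p·1.153) = 0.15, so 1 + 1.153·K_p = 6.667.
K_p = (6.667 − 1)/1.153 = 4.92.

K_p = 4.92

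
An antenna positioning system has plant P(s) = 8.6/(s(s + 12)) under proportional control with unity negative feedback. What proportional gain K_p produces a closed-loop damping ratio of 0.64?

K_p = 10.2

Closed-loop characteristic equation: s² + 12s + K_p·8.6 = 0.
So ω_n = √(8.6K_p) and 2ζω_n = 12, giving ζ = 12/(2√(8.6K_p)).
Setting ζ = 0.64: √(8.6K_p) = 12/(2·0.64) = 9.375, so K_p = 87.89/8.6 = 10.2.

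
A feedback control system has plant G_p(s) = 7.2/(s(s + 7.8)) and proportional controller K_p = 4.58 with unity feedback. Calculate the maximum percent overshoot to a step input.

5.46%

From 1 + K_pG_p(s) = 0: s² + 7.8s + 32.98 = 0 ⇒ ω_n = 5.742, ζ = 0.6791.
%OS = 100·exp(−πζ/√(1−ζ²)) = 100·exp(−π·0.6791/√0.5388) = 5.46%.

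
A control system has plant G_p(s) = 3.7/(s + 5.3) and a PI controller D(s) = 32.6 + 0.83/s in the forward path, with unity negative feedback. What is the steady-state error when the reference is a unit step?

The open loop D(s)G_p(s) has a pole at the origin (type 1), so the static position error constant is infinite and e_ss = 1/(1+∞) = 0.

0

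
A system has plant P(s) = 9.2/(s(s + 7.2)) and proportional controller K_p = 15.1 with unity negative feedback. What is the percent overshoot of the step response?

36.5%

The closed-loop denominator s² + 7.2s + 138.9 gives ω_n = √138.9 = 11.79 and ζ = 7.2/(2ω_n) = 0.3054.
%OS = 100·exp(−πζ/√(1−ζ²)) = 100·exp(−π·0.3054/√0.9067) = 36.5%.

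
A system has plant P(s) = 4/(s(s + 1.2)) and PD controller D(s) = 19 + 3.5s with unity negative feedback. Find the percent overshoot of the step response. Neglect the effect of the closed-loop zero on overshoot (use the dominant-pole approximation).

0.373%

Forward path: (19 + 3.5s)·4/(s(s+1.2)). The closed-loop characteristic equation is s² + (1.2 + 4·3.5)s + 4·19 = 0.
That is s² + 15.2s + 76 = 0, so ω_n = 8.718 rad/s and ζ = 15.2/(2·8.718) = 0.8718.
%OS = 100·exp(−πζ/√(1−ζ²)) = 0.373%.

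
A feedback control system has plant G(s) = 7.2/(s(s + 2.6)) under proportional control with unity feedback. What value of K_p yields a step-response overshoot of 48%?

K_p = 4.54

From %OS = 100·exp(−πζ/√(1−ζ²)) = 48%, ζ = −ln(0.48)/√(π²+ln²(0.48)) = 0.2275.
Characteristic equation s² + 2.6s + 7.2K_p = 0 gives ζ = 2.6/(2√(7.2K_p)).
Setting ζ = 0.2275: √(7.2K_p) = 2.6/(2·0.2275) = 5.714, so K_p = 32.65/7.2 = 4.54.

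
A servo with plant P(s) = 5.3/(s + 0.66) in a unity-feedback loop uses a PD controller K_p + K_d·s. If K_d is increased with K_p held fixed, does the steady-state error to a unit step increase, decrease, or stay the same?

unchanged

K_d affects only the transient (the s-coefficient); the DC loop gain, and hence e_ss, depends only on K_p.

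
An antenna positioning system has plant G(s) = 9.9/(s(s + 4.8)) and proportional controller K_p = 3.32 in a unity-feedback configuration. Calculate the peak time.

T_p = 0.603 s

From 1 + K_pG(s) = 0: s² + 4.8s + 32.87 = 0 ⇒ ω_n = 5.733, ζ = 0.4186.
Damped frequency ω_d = ω_n√(1−ζ²) = 5.207 rad/s, so peak time T_p = π/ω_d = 0.603 s.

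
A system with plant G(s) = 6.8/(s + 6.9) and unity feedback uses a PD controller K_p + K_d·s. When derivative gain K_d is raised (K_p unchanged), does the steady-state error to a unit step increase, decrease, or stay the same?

unchanged

At s = 0 the derivative term contributes nothing: C(0) = K_p regardless of K_d, so K_pos = K_p·G(0) and e_ss are unchanged.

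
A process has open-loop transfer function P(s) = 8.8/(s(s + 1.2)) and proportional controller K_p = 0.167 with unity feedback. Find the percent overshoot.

The closed-loop denominator s² + 1.2s + 1.47 gives ω_n = √1.47 = 1.212 and ζ = 1.2/(2ω_n) = 0.4949.
%OS = 100·exp(−πζ/√(1−ζ²)) = 100·exp(−π·0.4949/√0.755) = 16.7%.

16.7%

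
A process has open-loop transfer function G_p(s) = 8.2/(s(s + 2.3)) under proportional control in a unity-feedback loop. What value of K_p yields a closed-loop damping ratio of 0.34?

K_p = 1.4

Closed-loop characteristic equation: s² + 2.3s + K_p·8.2 = 0.
So ω_n = √(8.2K_p) and 2ζω_n = 2.3, giving ζ = 2.3/(2√(8.2K_p)).
Setting ζ = 0.34: √(8.2K_p) = 2.3/(2·0.34) = 3.382, so K_p = 11.44/8.2 = 1.4.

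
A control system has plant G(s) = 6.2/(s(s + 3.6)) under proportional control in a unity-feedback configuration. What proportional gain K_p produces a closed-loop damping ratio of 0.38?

K_p = 3.62

Closed-loop characteristic equation: s² + 3.6s + K_p·6.2 = 0.
So ω_n = √(6.2K_p) and 2ζω_n = 3.6, giving ζ = 3.6/(2√(6.2K_p)).
Setting ζ = 0.38: √(6.2K_p) = 3.6/(2·0.38) = 4.737, so K_p = 22.44/6.2 = 3.62.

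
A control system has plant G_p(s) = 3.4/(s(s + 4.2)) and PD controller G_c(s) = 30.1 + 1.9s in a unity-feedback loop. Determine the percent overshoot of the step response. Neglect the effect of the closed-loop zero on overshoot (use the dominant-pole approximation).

Forward path: (30.1 + 1.9s)·3.4/(s(s+4.2)). The closed-loop characteristic equation is s² + (4.2 + 3.4·1.9)s + 3.4·30.1 = 0.
That is s² + 10.66s + 102.3 = 0, so ω_n = 10.12 rad/s and ζ = 10.66/(2·10.12) = 0.5269.
%OS = 100·exp(−πζ/√(1−ζ²)) = 14.3%.

14.3%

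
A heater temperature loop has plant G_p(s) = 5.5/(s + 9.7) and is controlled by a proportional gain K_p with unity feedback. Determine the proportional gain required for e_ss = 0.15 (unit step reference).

K_p = 9.99

For a type-0 loop with proportional control, e_ss = 1/(1 + K_p·G_p(0)).
G_p(0) = 0.567. Require 1/(1 + K_p·0.567) = 0.15, so 1 + 0.567·K_p = 6.667.
K_p = (6.667 − 1)/0.567 = 9.99.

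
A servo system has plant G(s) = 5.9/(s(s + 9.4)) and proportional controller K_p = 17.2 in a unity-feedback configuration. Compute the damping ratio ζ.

The closed-loop denominator is s(s+9.4) + 17.2·5.9 = s² + 9.4s + 101.5.
Matching s² + 2ζω_n s + ω_n²: ω_n = √101.5 = 10.07 rad/s and 2ζω_n = 9.4, so ζ = 9.4/(2·10.07) = 0.467.

ζ = 0.467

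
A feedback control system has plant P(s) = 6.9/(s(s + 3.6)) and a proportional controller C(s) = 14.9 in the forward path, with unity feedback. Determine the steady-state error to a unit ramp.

The loop has one pole at the origin (type 1). Velocity error constant K_v = lim_{s→0} s·C(s)P(s) = 14.9·6.9/3.6 = 28.56.
Steady-state error to a unit ramp: e_ss = 1/K_v = 0.035.

0.035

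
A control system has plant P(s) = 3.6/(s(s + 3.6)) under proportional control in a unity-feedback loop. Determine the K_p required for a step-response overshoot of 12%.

K_p = 2.88

From %OS = 100·exp(−πζ/√(1−ζ²)) = 12%, ζ = −ln(0.12)/√(π²+ln²(0.12)) = 0.5594.
Characteristic equation s² + 3.6s + 3.6K_p = 0 gives ζ = 3.6/(2√(3.6K_p)).
Setting ζ = 0.5594: √(3.6K_p) = 3.6/(2·0.5594) = 3.218, so K_p = 10.35/3.6 = 2.88.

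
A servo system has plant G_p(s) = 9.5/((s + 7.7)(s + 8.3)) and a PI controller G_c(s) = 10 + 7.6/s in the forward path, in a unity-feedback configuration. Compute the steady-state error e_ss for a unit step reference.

The open loop G_c(s)G_p(s) has a pole at the origin (type 1), so the static position error constant is infinite and e_ss = 1/(1+∞) = 0.

0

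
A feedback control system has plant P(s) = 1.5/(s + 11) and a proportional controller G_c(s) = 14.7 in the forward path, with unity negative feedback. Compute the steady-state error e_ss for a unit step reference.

The loop is type 0. Static position error constant K_pos = G_c(0)·P(0) = 14.7·0.1364 = 2.005.
Steady-state error to a unit step: e_ss = 1/(1+K_pos) = 1/3.005 = 0.333.

0.333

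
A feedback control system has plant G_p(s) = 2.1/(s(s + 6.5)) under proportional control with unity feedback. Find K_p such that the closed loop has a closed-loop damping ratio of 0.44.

Closed-loop characteristic equation: s² + 6.5s + K_p·2.1 = 0.
So ω_n = √(2.1K_p) and 2ζω_n = 6.5, giving ζ = 6.5/(2√(2.1K_p)).
Setting ζ = 0.44: √(2.1K_p) = 6.5/(2·0.44) = 7.386, so K_p = 54.56/2.1 = 26.

K_p = 26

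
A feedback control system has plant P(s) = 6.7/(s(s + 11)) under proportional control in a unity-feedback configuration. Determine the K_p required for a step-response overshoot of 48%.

K_p = 87.2

From %OS = 100·exp(−πζ/√(1−ζ²)) = 48%, ζ = −ln(0.48)/√(π²+ln²(0.48)) = 0.2275.
Characteristic equation s² + 11s + 6.7K_p = 0 gives ζ = 11/(2√(6.7K_p)).
Setting ζ = 0.2275: √(6.7K_p) = 11/(2·0.2275) = 24.18, so K_p = 584.5/6.7 = 87.2.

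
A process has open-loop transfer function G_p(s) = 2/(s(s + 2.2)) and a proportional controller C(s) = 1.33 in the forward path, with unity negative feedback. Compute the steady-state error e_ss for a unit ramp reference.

The loop has one pole at the origin (type 1). Velocity error constant K_v = lim_{s→0} s·C(s)G_p(s) = 1.33·2/2.2 = 1.209.
Steady-state error to a unit ramp: e_ss = 1/K_v = 0.827.

0.827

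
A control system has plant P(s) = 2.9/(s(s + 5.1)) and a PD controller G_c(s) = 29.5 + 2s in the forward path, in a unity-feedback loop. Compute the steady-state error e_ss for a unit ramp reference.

0.0596

The loop has one pole at the origin (type 1). Velocity error constant K_v = lim_{s→0} s·G_c(s)P(s) = 29.5·2.9/5.1 = 16.77.
Steady-state error to a unit ramp: e_ss = 1/K_v = 0.0596.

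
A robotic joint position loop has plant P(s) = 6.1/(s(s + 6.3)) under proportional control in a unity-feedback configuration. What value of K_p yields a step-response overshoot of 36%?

From %OS = 100·exp(−πζ/√(1−ζ²)) = 36%, ζ = −ln(0.36)/√(π²+ln²(0.36)) = 0.3093.
Characteristic equation s² + 6.3s + 6.1K_p = 0 gives ζ = 6.3/(2√(6.1K_p)).
Setting ζ = 0.3093: √(6.1K_p) = 6.3/(2·0.3093) = 10.19, so K_p = 103.7/6.1 = 17.

K_p = 17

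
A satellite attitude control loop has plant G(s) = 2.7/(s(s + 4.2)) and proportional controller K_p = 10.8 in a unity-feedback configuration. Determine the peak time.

T_p = 0.631 s

Closed-loop characteristic equation: s² + 4.2s + 29.16 = 0, so ω_n = 5.4 rad/s and ζ = 4.2/(2·5.4) = 0.3889.
Damped frequency ω_d = ω_n√(1−ζ²) = 4.975 rad/s, so peak time T_p = π/ω_d = 0.631 s.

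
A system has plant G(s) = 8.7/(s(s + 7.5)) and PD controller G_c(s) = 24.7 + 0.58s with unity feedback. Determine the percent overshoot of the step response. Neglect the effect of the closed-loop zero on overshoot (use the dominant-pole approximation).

Forward path: (24.7 + 0.58s)·8.7/(s(s+7.5)). The closed-loop characteristic equation is s² + (7.5 + 8.7·0.58)s + 8.7·24.7 = 0.
That is s² + 12.55s + 214.9 = 0, so ω_n = 14.66 rad/s and ζ = 12.55/(2·14.66) = 0.4279.
%OS = 100·exp(−πζ/√(1−ζ²)) = 22.6%.

22.6%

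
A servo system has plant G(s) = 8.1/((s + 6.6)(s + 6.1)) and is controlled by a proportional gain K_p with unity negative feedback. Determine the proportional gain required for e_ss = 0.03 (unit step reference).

For a type-0 loop with proportional control, e_ss = 1/(1 + K_p·G(0)).
G(0) = 0.2012. Require 1/(1 + K_p·0.2012) = 0.03, so 1 + 0.2012·K_p = 33.33.
K_p = (33.33 − 1)/0.2012 = 161.

K_p = 161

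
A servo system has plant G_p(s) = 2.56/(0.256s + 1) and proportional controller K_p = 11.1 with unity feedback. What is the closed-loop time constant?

Closed loop: T(s) = K_p·G_p/(1+K_p·G_p) = 28.42/(0.256s + 1 + 28.42), with pole at s = −(1 + 28.42)/0.256 = −114.9.
Closed-loop time constant τ = 1/114.9 = 0.0087 s.

τ = 0.0087 s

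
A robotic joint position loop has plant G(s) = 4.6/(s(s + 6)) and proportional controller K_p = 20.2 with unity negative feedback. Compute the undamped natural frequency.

With unity feedback the closed-loop characteristic equation is s² + 6s + 20.2·4.6 = s² + 6s + 92.92 = 0.
Matching s² + 2ζω_n s + ω_n²: ω_n = √92.92 = 9.64 rad/s and 2ζω_n = 6, so ζ = 6/(2·9.64) = 0.311.

ω_n = 9.64 rad/s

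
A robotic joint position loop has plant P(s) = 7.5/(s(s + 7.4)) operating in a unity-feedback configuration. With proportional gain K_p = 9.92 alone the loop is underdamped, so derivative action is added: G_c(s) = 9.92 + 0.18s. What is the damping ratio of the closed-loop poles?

Forward path: (9.92 + 0.18s)·7.5/(s(s+7.4)). The closed-loop characteristic equation is s² + (7.4 + 7.5·0.18)s + 7.5·9.92 = 0.
That is s² + 8.75s + 74.4 = 0, so ω_n = 8.626 rad/s and ζ = 8.75/(2·8.626) = 0.5072.

ζ = 0.507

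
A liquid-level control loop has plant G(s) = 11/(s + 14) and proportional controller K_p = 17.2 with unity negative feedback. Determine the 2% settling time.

T_s ≈ 0.0197 s

Closed-loop transfer function: T(s) = K_p·G(s)/(1 + K_p·G(s)) = 189.2/(s + 14 + 189.2) = 189.2/(s + 203.2).
Time constant τ = 1/203.2 = 0.004921 s, so the 2% settling time is about 4τ = 0.0197 s.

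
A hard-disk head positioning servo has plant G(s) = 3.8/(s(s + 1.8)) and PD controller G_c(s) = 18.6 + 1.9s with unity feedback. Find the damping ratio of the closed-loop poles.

Forward path: (18.6 + 1.9s)·3.8/(s(s+1.8)). The closed-loop characteristic equation is s² + (1.8 + 3.8·1.9)s + 3.8·18.6 = 0.
That is s² + 9.02s + 70.68 = 0, so ω_n = 8.407 rad/s and ζ = 9.02/(2·8.407) = 0.5364.

ζ = 0.536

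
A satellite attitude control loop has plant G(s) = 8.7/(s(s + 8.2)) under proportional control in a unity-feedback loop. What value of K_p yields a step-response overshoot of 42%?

From %OS = 100·exp(−πζ/√(1−ζ²)) = 42%, ζ = −ln(0.42)/√(π²+ln²(0.42)) = 0.2662.
Characteristic equation s² + 8.2s + 8.7K_p = 0 gives ζ = 8.2/(2√(8.7K_p)).
Setting ζ = 0.2662: √(8.7K_p) = 8.2/(2·0.2662) = 15.4, so K_p = 237.3/8.7 = 27.3.

K_p = 27.3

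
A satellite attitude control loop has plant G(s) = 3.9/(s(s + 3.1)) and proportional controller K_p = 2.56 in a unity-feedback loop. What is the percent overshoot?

17.1%

The closed-loop denominator s² + 3.1s + 9.984 gives ω_n = √9.984 = 3.16 and ζ = 3.1/(2ω_n) = 0.4905.
%OS = 100·exp(−πζ/√(1−ζ²)) = 100·exp(−π·0.4905/√0.7594) = 17.1%.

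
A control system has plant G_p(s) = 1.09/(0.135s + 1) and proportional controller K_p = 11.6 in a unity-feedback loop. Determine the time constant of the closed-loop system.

τ = 0.00989 s

Closed loop: T(s) = K_p·G_p/(1+K_p·G_p) = 12.64/(0.135s + 1 + 12.64), with pole at s = −(1 + 12.64)/0.135 = −101.1.
Closed-loop time constant τ = 1/101.1 = 0.00989 s.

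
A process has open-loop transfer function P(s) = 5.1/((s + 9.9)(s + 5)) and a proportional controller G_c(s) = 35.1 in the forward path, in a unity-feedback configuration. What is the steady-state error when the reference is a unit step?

The loop is type 0. Static position error constant K_pos = G_c(0)·P(0) = 35.1·0.103 = 3.616.
Steady-state error to a unit step: e_ss = 1/(1+K_pos) = 1/4.616 = 0.217.

0.217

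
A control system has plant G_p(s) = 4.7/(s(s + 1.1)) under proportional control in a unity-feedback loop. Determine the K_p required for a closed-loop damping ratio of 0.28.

Closed-loop characteristic equation: s² + 1.1s + K_p·4.7 = 0.
So ω_n = √(4.7K_p) and 2ζω_n = 1.1, giving ζ = 1.1/(2√(4.7K_p)).
Setting ζ = 0.28: √(4.7K_p) = 1.1/(2·0.28) = 1.964, so K_p = 3.858/4.7 = 0.821.

K_p = 0.821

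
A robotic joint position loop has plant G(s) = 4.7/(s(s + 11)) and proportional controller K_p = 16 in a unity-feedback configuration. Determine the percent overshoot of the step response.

7.6%

From 1 + K_pG(s) = 0: s² + 11s + 75.2 = 0 ⇒ ω_n = 8.672, ζ = 0.6342.
%OS = 100·exp(−πζ/√(1−ζ²)) = 100·exp(−π·0.6342/√0.5977) = 7.6%.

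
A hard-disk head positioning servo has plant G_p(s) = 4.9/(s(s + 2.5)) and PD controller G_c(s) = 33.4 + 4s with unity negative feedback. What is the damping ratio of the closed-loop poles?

ζ = 0.864

Forward path: (33.4 + 4s)·4.9/(s(s+2.5)). The closed-loop characteristic equation is s² + (2.5 + 4.9·4)s + 4.9·33.4 = 0.
That is s² + 22.1s + 163.7 = 0, so ω_n = 12.79 rad/s and ζ = 22.1/(2·12.79) = 0.8638.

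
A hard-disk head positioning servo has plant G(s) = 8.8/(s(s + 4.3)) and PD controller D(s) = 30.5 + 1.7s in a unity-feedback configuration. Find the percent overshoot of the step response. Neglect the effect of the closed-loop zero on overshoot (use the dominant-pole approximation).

10.2%

Forward path: (30.5 + 1.7s)·8.8/(s(s+4.3)). The closed-loop characteristic equation is s² + (4.3 + 8.8·1.7)s + 8.8·30.5 = 0.
That is s² + 19.26s + 268.4 = 0, so ω_n = 16.38 rad/s and ζ = 19.26/(2·16.38) = 0.5878.
%OS = 100·exp(−πζ/√(1−ζ²)) = 10.2%.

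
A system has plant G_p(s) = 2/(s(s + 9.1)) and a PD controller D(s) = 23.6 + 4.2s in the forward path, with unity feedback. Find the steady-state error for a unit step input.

0

The open loop D(s)G_p(s) has a pole at the origin (type 1), so the static position error constant is infinite and e_ss = 1/(1+∞) = 0.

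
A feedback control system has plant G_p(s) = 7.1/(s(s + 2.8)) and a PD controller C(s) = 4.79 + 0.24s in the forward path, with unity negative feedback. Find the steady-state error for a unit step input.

0

The open loop C(s)G_p(s) has a pole at the origin (type 1), so the static position error constant is infinite and e_ss = 1/(1+∞) = 0.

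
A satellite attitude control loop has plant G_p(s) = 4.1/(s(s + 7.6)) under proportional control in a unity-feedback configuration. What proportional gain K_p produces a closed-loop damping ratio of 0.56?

K_p = 11.2

Closed-loop characteristic equation: s² + 7.6s + K_p·4.1 = 0.
So ω_n = √(4.1K_p) and 2ζω_n = 7.6, giving ζ = 7.6/(2√(4.1K_p)).
Setting ζ = 0.56: √(4.1K_p) = 7.6/(2·0.56) = 6.786, so K_p = 46.05/4.1 = 11.2.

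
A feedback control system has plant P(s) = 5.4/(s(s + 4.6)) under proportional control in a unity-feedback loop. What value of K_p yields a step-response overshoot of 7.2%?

From %OS = 100·exp(−πζ/√(1−ζ²)) = 7.2%, ζ = −ln(0.072)/√(π²+ln²(0.072)) = 0.6421.
Characteristic equation s² + 4.6s + 5.4K_p = 0 gives ζ = 4.6/(2√(5.4K_p)).
Setting ζ = 0.6421: √(5.4K_p) = 4.6/(2·0.6421) = 3.582, so K_p = 12.83/5.4 = 2.38.

K_p = 2.38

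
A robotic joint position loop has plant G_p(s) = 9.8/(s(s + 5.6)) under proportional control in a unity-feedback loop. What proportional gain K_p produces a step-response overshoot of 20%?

K_p = 3.85

From %OS = 100·exp(−πζ/√(1−ζ²)) = 20%, ζ = −ln(0.2)/√(π²+ln²(0.2)) = 0.4559.
Characteristic equation s² + 5.6s + 9.8K_p = 0 gives ζ = 5.6/(2√(9.8K_p)).
Setting ζ = 0.4559: √(9.8K_p) = 5.6/(2·0.4559) = 6.141, so K_p = 37.71/9.8 = 3.85.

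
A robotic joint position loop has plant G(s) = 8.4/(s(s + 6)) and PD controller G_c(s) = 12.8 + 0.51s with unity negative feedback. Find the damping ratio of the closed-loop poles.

ζ = 0.496

Forward path: (12.8 + 0.51s)·8.4/(s(s+6)). The closed-loop characteristic equation is s² + (6 + 8.4·0.51)s + 8.4·12.8 = 0.
That is s² + 10.28s + 107.5 = 0, so ω_n = 10.37 rad/s and ζ = 10.28/(2·10.37) = 0.4959.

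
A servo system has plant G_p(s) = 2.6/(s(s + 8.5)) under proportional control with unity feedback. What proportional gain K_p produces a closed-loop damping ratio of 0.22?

K_p = 144

Closed-loop characteristic equation: s² + 8.5s + K_p·2.6 = 0.
So ω_n = √(2.6K_p) and 2ζω_n = 8.5, giving ζ = 8.5/(2√(2.6K_p)).
Setting ζ = 0.22: √(2.6K_p) = 8.5/(2·0.22) = 19.32, so K_p = 373.2/2.6 = 144.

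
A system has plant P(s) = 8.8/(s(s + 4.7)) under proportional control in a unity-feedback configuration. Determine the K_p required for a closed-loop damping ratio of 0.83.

Closed-loop characteristic equation: s² + 4.7s + K_p·8.8 = 0.
So ω_n = √(8.8K_p) and 2ζω_n = 4.7, giving ζ = 4.7/(2√(8.8K_p)).
Setting ζ = 0.83: √(8.8K_p) = 4.7/(2·0.83) = 2.831, so K_p = 8.016/8.8 = 0.911.

K_p = 0.911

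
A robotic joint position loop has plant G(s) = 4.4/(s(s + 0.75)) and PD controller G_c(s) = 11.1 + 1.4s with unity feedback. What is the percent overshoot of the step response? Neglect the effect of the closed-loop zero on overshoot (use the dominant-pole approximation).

16.8%

Forward path: (11.1 + 1.4s)·4.4/(s(s+0.75)). The closed-loop characteristic equation is s² + (0.75 + 4.4·1.4)s + 4.4·11.1 = 0.
That is s² + 6.91s + 48.84 = 0, so ω_n = 6.989 rad/s and ζ = 6.91/(2·6.989) = 0.4944.
%OS = 100·exp(−πζ/√(1−ζ²)) = 16.8%.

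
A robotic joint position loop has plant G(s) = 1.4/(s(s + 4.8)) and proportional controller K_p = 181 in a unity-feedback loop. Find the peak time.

T_p = 0.2 s

The closed-loop denominator s² + 4.8s + 253.4 gives ω_n = √253.4 = 15.92 and ζ = 4.8/(2ω_n) = 0.1508.
Damped frequency ω_d = ω_n√(1−ζ²) = 15.74 rad/s, so peak time T_p = π/ω_d = 0.2 s.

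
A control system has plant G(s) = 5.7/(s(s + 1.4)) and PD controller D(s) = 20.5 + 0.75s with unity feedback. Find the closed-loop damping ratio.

ζ = 0.262

Forward path: (20.5 + 0.75s)·5.7/(s(s+1.4)). The closed-loop characteristic equation is s² + (1.4 + 5.7·0.75)s + 5.7·20.5 = 0.
That is s² + 5.675s + 116.9 = 0, so ω_n = 10.81 rad/s and ζ = 5.675/(2·10.81) = 0.2625.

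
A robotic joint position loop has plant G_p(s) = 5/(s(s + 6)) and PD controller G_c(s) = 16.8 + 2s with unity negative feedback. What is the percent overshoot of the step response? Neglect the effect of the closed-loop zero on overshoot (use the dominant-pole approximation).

0.363%

Forward path: (16.8 + 2s)·5/(s(s+6)). The closed-loop characteristic equation is s² + (6 + 5·2)s + 5·16.8 = 0.
That is s² + 16s + 84 = 0, so ω_n = 9.165 rad/s and ζ = 16/(2·9.165) = 0.8729.
%OS = 100·exp(−πζ/√(1−ζ²)) = 0.363%.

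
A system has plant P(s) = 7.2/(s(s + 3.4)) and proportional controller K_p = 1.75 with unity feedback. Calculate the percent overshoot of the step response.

18%

Closed-loop characteristic equation: s² + 3.4s + 12.6 = 0, so ω_n = 3.55 rad/s and ζ = 3.4/(2·3.55) = 0.4789.
%OS = 100·exp(−πζ/√(1−ζ²)) = 100·exp(−π·0.4789/√0.7706) = 18%.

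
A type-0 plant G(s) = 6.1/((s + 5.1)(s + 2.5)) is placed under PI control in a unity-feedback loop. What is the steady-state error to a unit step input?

0

The PI controller's integrator makes the forward path type 1, so e_ss to a step is zero.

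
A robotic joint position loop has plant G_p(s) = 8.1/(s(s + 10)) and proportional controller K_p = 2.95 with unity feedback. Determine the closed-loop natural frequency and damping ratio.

1 + K_p·G_p(s) = 0 gives s² + 10s + 23.89 = 0.
Matching s² + 2ζω_n s + ω_n²: ω_n = √23.89 = 4.888 rad/s and 2ζω_n = 10, so ζ = 10/(2·4.888) = 1.02.

ω_n = 4.89 rad/s, ζ = 1.02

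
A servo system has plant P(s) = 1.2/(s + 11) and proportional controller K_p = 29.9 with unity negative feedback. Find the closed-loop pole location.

Closed-loop transfer function: T(s) = K_p·P(s)/(1 + K_p·P(s)) = 35.88/(s + 11 + 35.88) = 35.88/(s + 46.88).
The closed-loop pole is at s = −46.88.

s = -46.88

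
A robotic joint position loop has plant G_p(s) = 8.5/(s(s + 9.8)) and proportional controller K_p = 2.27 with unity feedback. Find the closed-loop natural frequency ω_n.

The closed-loop denominator is s(s+9.8) + 2.27·8.5 = s² + 9.8s + 19.3.
Matching s² + 2ζω_n s + ω_n²: ω_n = √19.3 = 4.393 rad/s and 2ζω_n = 9.8, so ζ = 9.8/(2·4.393) = 1.12.

ω_n = 4.39 rad/s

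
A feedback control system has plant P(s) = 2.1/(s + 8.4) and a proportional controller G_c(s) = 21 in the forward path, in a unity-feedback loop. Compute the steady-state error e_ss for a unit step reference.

0.16

The loop is type 0. Static position error constant K_pos = G_c(0)·P(0) = 21·0.25 = 5.25.
Steady-state error to a unit step: e_ss = 1/(1+K_pos) = 1/6.25 = 0.16.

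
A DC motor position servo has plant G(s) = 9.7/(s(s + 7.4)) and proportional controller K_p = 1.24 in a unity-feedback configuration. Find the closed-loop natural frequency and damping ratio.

With unity feedback the closed-loop characteristic equation is s² + 7.4s + 1.24·9.7 = s² + 7.4s + 12.03 = 0.
Matching s² + 2ζω_n s + ω_n²: ω_n = √12.03 = 3.468 rad/s and 2ζω_n = 7.4, so ζ = 7.4/(2·3.468) = 1.07.

ω_n = 3.47 rad/s, ζ = 1.07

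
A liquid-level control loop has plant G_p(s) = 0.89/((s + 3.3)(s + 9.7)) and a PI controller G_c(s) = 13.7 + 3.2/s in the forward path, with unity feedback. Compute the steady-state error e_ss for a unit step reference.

0

The open loop G_c(s)G_p(s) has a pole at the origin (type 1), so the static position error constant is infinite and e_ss = 1/(1+∞) = 0.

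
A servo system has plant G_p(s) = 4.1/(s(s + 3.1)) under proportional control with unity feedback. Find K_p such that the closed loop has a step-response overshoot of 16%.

From %OS = 100·exp(−πζ/√(1−ζ²)) = 16%, ζ = −ln(0.16)/√(π²+ln²(0.16)) = 0.5039.
Characteristic equation s² + 3.1s + 4.1K_p = 0 gives ζ = 3.1/(2√(4.1K_p)).
Setting ζ = 0.5039: √(4.1K_p) = 3.1/(2·0.5039) = 3.076, so K_p = 9.463/4.1 = 2.31.

K_p = 2.31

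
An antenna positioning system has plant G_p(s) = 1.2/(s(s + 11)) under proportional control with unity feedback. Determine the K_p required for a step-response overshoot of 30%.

From %OS = 100·exp(−πζ/√(1−ζ²)) = 30%, ζ = −ln(0.3)/√(π²+ln²(0.3)) = 0.3579.
Characteristic equation s² + 11s + 1.2K_p = 0 gives ζ = 11/(2√(1.2K_p)).
Setting ζ = 0.3579: √(1.2K_p) = 11/(2·0.3579) = 15.37, so K_p = 236.2/1.2 = 197.

K_p = 197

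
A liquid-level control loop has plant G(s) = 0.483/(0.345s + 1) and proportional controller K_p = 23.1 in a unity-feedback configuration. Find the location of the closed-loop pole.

Closed loop: T(s) = K_p·G/(1+K_p·G) = 11.16/(0.345s + 1 + 11.16), with pole at s = −(1 + 11.16)/0.345 = −35.24.

s = -35.24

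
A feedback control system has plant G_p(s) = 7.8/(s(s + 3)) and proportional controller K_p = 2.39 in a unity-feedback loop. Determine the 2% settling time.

From 1 + K_pG_p(s) = 0: s² + 3s + 18.64 = 0 ⇒ ω_n = 4.318, ζ = 0.3474.
2% settling time T_s ≈ 4/(ζω_n) = 4/1.5 = 2.67 s.

T_s ≈ 2.67 s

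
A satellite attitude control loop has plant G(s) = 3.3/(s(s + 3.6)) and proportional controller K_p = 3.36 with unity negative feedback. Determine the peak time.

T_p = 1.12 s

Closed-loop characteristic equation: s² + 3.6s + 11.09 = 0, so ω_n = 3.33 rad/s and ζ = 3.6/(2·3.33) = 0.5406.
Damped frequency ω_d = ω_n√(1−ζ²) = 2.801 rad/s, so peak time T_p = π/ω_d = 1.12 s.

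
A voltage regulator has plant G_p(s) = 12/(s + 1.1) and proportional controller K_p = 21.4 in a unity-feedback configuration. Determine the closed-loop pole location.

s = -257.9

Closed-loop transfer function: T(s) = K_p·G_p(s)/(1 + K_p·G_p(s)) = 256.8/(s + 1.1 + 256.8) = 256.8/(s + 257.9).
The closed-loop pole is at s = −257.9.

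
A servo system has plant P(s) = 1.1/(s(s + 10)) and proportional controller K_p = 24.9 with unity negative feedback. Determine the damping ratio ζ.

With unity feedback the closed-loop characteristic equation is s² + 10s + 24.9·1.1 = s² + 10s + 27.39 = 0.
So ω_n² = 27.39 ⇒ ω_n = 5.234 rad/s, and ζ = 10/(2ω_n) = 0.955.

ζ = 0.955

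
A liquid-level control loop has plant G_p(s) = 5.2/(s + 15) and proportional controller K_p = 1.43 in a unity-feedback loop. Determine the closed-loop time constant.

τ = 0.0446 s

Closed-loop transfer function: T(s) = K_p·G_p(s)/(1 + K_p·G_p(s)) = 7.436/(s + 15 + 7.436) = 7.436/(s + 22.44).
Time constant τ = 1/22.44 = 0.0446 s.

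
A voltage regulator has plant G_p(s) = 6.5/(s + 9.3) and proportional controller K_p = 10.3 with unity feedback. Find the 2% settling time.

Closed-loop transfer function: T(s) = K_p·G_p(s)/(1 + K_p·G_p(s)) = 66.95/(s + 9.3 + 66.95) = 66.95/(s + 76.25).
Time constant τ = 1/76.25 = 0.01311 s, so the 2% settling time is about 4τ = 0.0525 s.

T_s ≈ 0.0525 s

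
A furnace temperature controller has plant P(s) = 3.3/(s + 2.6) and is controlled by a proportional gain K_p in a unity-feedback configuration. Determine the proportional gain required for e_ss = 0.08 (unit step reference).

K_p = 9.06

Steady-state error for a unit step on this type-0 loop is 1/(1 + K_p·P(0)).
P(0) = 1.269. Require 1/(1 + K_p·1.269) = 0.08, so 1 + 1.269·K_p = 12.5.
K_p = (12.5 − 1)/1.269 = 9.06.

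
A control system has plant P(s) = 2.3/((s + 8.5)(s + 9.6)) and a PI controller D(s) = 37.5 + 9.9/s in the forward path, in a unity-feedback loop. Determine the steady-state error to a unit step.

0

The open loop D(s)P(s) has a pole at the origin (type 1), so the static position error constant is infinite and e_ss = 1/(1+∞) = 0.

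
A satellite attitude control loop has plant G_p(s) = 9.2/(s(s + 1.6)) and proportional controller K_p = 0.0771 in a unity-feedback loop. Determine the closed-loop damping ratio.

ζ = 0.95

1 + K_p·G_p(s) = 0 gives s² + 1.6s + 0.7093 = 0.
Matching s² + 2ζω_n s + ω_n²: ω_n = √0.7093 = 0.8422 rad/s and 2ζω_n = 1.6, so ζ = 1.6/(2·0.8422) = 0.95.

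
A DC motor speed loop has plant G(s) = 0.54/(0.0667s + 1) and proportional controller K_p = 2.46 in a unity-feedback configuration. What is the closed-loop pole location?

Closed loop: T(s) = K_p·G/(1+K_p·G) = 1.328/(0.0667s + 1 + 1.328), with pole at s = −(1 + 1.328)/0.0667 = −34.91.

s = -34.91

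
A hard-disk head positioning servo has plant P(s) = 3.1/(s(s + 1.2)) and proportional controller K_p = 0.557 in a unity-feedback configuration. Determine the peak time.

T_p = 2.69 s

From 1 + K_pP(s) = 0: s² + 1.2s + 1.727 = 0 ⇒ ω_n = 1.314, ζ = 0.4566.
Damped frequency ω_d = ω_n√(1−ζ²) = 1.169 rad/s, so peak time T_p = π/ω_d = 2.69 s.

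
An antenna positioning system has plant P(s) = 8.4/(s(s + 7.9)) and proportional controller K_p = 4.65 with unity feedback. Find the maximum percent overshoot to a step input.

The closed-loop denominator s² + 7.9s + 39.06 gives ω_n = √39.06 = 6.25 and ζ = 7.9/(2ω_n) = 0.632.
%OS = 100·exp(−πζ/√(1−ζ²)) = 100·exp(−π·0.632/√0.6006) = 7.71%.

7.71%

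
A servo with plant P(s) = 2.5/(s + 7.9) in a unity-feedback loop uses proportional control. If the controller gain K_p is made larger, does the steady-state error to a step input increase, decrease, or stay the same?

e_ss = 1/(1 + K_p·P(0)); a larger K_p raises the denominator, so e_ss decreases.

decrease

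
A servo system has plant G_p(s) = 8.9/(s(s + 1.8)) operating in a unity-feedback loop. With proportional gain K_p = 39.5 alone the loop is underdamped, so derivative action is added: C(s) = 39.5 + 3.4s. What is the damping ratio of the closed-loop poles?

Forward path: (39.5 + 3.4s)·8.9/(s(s+1.8)). The closed-loop characteristic equation is s² + (1.8 + 8.9·3.4)s + 8.9·39.5 = 0.
That is s² + 32.06s + 351.6 = 0, so ω_n = 18.75 rad/s and ζ = 32.06/(2·18.75) = 0.8549.

ζ = 0.855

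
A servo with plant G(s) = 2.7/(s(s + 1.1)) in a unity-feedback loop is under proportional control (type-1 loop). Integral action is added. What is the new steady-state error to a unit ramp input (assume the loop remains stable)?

The integrator raises the loop to type 2, so K_v → ∞ and e_ss to a ramp is zero.

0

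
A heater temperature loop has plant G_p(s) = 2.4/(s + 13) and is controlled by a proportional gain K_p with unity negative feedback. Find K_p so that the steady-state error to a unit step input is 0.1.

K_p = 48.8

Steady-state error for a unit step on this type-0 loop is 1/(1 + K_p·G_p(0)).
G_p(0) = 0.1846. Require 1/(1 + K_p·0.1846) = 0.1, so 1 + 0.1846·K_p = 10.
K_p = (10 − 1)/0.1846 = 48.8.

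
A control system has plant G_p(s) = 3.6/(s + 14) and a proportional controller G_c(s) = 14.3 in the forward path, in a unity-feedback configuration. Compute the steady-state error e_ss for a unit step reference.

The loop is type 0. Static position error constant K_pos = G_c(0)·G_p(0) = 14.3·0.2571 = 3.677.
Steady-state error to a unit step: e_ss = 1/(1+K_pos) = 1/4.677 = 0.214.

0.214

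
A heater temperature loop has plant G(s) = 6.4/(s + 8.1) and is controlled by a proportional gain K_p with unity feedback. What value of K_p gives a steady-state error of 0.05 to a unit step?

For a type-0 loop with proportional control, e_ss = 1/(1 + K_p·G(0)).
G(0) = 0.7901. Require 1/(1 + K_p·0.7901) = 0.05, so 1 + 0.7901·K_p = 20.
K_p = (20 − 1)/0.7901 = 24.

K_p = 24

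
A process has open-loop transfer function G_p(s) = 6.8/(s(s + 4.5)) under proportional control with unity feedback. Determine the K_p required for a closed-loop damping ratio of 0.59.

Closed-loop characteristic equation: s² + 4.5s + K_p·6.8 = 0.
So ω_n = √(6.8K_p) and 2ζω_n = 4.5, giving ζ = 4.5/(2√(6.8K_p)).
Setting ζ = 0.59: √(6.8K_p) = 4.5/(2·0.59) = 3.814, so K_p = 14.54/6.8 = 2.14.

K_p = 2.14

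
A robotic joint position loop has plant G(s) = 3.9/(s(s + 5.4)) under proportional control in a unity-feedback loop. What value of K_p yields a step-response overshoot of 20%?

K_p = 8.99

From %OS = 100·exp(−πζ/√(1−ζ²)) = 20%, ζ = −ln(0.2)/√(π²+ln²(0.2)) = 0.4559.
Characteristic equation s² + 5.4s + 3.9K_p = 0 gives ζ = 5.4/(2√(3.9K_p)).
Setting ζ = 0.4559: √(3.9K_p) = 5.4/(2·0.4559) = 5.922, so K_p = 35.07/3.9 = 8.99.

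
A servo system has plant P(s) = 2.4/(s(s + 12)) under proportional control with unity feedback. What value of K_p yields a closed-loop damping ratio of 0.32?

K_p = 146

Closed-loop characteristic equation: s² + 12s + K_p·2.4 = 0.
So ω_n = √(2.4K_p) and 2ζω_n = 12, giving ζ = 12/(2√(2.4K_p)).
Setting ζ = 0.32: √(2.4K_p) = 12/(2·0.32) = 18.75, so K_p = 351.6/2.4 = 146.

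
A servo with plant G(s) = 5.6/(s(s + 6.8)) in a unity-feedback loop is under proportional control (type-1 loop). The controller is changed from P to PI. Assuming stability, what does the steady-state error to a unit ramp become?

The integrator raises the loop to type 2, so K_v → ∞ and e_ss to a ramp is zero.

0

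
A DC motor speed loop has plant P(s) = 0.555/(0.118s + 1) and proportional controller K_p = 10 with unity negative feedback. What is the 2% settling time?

T_s ≈ 0.0721 s

Closed loop: T(s) = K_p·P/(1+K_p·P) = 5.55/(0.118s + 1 + 5.55), with pole at s = −(1 + 5.55)/0.118 = −55.51.
τ = 1/55.51 = 0.01802 s, so 2% settling time ≈ 4τ = 0.0721 s.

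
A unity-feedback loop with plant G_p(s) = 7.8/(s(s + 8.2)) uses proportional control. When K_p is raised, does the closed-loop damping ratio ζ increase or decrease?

ζ = 8.2/(2√(7.8K_p)); increasing K_p raises the denominator, so ζ falls.

decrease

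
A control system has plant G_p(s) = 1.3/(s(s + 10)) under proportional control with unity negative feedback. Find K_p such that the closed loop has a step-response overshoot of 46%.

K_p = 334

From %OS = 100·exp(−πζ/√(1−ζ²)) = 46%, ζ = −ln(0.46)/√(π²+ln²(0.46)) = 0.24.
Characteristic equation s² + 10s + 1.3K_p = 0 gives ζ = 10/(2√(1.3K_p)).
Setting ζ = 0.24: √(1.3K_p) = 10/(2·0.24) = 20.84, so K_p = 434.2/1.3 = 334.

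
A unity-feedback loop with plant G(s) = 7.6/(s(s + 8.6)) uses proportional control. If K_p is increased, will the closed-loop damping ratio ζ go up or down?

ζ = 8.6/(2√(7.6K_p)); increasing K_p raises the denominator, so ζ falls.

decrease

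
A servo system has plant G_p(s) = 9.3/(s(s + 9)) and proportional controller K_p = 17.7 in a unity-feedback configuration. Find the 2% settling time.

T_s ≈ 0.889 s

The closed-loop denominator s² + 9s + 164.6 gives ω_n = √164.6 = 12.83 and ζ = 9/(2ω_n) = 0.3507.
2% settling time T_s ≈ 4/(ζω_n) = 4/4.5 = 0.889 s.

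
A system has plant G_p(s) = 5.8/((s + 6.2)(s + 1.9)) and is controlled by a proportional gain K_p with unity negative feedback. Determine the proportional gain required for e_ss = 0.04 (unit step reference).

The loop is type 0, so e_ss(step) = 1/(1 + K_pos) with K_pos = K_p·G_p(0).
G_p(0) = 0.4924. Require 1/(1 + K_p·0.4924) = 0.04, so 1 + 0.4924·K_p = 25.
K_p = (25 − 1)/0.4924 = 48.7.

K_p = 48.7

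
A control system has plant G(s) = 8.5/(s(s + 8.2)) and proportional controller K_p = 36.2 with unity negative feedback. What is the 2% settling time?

T_s ≈ 0.976 s

The closed-loop denominator s² + 8.2s + 307.7 gives ω_n = √307.7 = 17.54 and ζ = 8.2/(2ω_n) = 0.2337.
2% settling time T_s ≈ 4/(ζω_n) = 4/4.1 = 0.976 s.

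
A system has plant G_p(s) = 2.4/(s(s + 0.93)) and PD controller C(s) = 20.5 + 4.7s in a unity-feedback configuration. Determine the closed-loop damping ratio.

Forward path: (20.5 + 4.7s)·2.4/(s(s+0.93)). The closed-loop characteristic equation is s² + (0.93 + 2.4·4.7)s + 2.4·20.5 = 0.
That is s² + 12.21s + 49.2 = 0, so ω_n = 7.014 rad/s and ζ = 12.21/(2·7.014) = 0.8704.

ζ = 0.87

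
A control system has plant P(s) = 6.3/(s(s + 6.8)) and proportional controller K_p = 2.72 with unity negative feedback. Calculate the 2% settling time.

The closed-loop denominator s² + 6.8s + 17.14 gives ω_n = √17.14 = 4.14 and ζ = 6.8/(2ω_n) = 0.8213.
2% settling time T_s ≈ 4/(ζω_n) = 4/3.4 = 1.18 s.

T_s ≈ 1.18 s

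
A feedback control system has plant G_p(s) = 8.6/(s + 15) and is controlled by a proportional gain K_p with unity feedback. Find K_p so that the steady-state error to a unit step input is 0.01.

For a type-0 loop with proportional control, e_ss = 1/(1 + K_p·G_p(0)).
G_p(0) = 0.5733. Require 1/(1 + K_p·0.5733) = 0.01, so 1 + 0.5733·K_p = 100.
K_p = (100 − 1)/0.5733 = 173.

K_p = 173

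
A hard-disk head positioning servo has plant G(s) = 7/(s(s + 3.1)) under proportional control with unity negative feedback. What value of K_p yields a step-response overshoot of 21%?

K_p = 1.73

From %OS = 100·exp(−πζ/√(1−ζ²)) = 21%, ζ = −ln(0.21)/√(π²+ln²(0.21)) = 0.4449.
Characteristic equation s² + 3.1s + 7K_p = 0 gives ζ = 3.1/(2√(7K_p)).
Setting ζ = 0.4449: √(7K_p) = 3.1/(2·0.4449) = 3.484, so K_p = 12.14/7 = 1.73.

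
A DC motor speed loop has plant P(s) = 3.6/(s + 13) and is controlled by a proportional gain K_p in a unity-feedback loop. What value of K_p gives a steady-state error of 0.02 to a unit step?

Steady-state error for a unit step on this type-0 loop is 1/(1 + K_p·P(0)).
P(0) = 0.2769. Require 1/(1 + K_p·0.2769) = 0.02, so 1 + 0.2769·K_p = 50.
K_p = (50 − 1)/0.2769 = 177.

K_p = 177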